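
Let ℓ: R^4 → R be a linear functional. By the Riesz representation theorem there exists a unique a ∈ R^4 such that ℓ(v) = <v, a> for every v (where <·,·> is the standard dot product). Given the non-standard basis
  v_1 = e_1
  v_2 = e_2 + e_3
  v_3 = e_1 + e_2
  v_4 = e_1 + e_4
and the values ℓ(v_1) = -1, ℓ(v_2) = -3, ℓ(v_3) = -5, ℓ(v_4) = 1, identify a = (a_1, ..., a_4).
a = (-1, -4, 1, 2)

Write a = (a_1, ..., a_4) in the standard basis. For each basis vector v_i, ℓ(v_i) = <v_i, a> is a linear equation in the a_j's. Collect the n equations into a matrix system V a = ℓ, where row i of V is v_i (expressed in the standard basis). Since V is invertible (lower-triangular with 1s on the diagonal, up to permutation), solve by back-substitution:
  V =
[[1, 0, 0, 0],
 [0, 1, 1, 0],
 [1, 1, 0, 0],
 [1, 0, 0, 1]]
  V a = (-1, -3, -5, 1)
Solving gives a = (-1, -4, 1, 2).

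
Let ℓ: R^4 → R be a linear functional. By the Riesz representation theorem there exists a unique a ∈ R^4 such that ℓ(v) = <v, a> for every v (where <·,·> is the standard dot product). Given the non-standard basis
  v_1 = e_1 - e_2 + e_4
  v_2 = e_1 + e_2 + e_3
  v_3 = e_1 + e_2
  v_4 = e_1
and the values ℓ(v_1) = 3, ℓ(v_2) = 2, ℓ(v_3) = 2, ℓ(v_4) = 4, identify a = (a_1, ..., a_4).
a = (4, -2, 0, -3)

Write a = (a_1, ..., a_4) in the standard basis. For each basis vector v_i, ℓ(v_i) = <v_i, a> is a linear equation in the a_j's. Collect the n equations into a matrix system V a = ℓ, where row i of V is v_i (expressed in the standard basis). Since V is invertible (lower-triangular with 1s on the diagonal, up to permutation), solve by back-substitution:
  V =
[[1, -1, 0, 1],
 [1, 1, 1, 0],
 [1, 1, 0, 0],
 [1, 0, 0, 0]]
  V a = (3, 2, 2, 4)
Solving gives a = (4, -2, 0, -3).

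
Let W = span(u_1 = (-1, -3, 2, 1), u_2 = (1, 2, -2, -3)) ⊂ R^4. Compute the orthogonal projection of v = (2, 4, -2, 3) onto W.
proj_W(v) = (65/74, 165/37, -65/37, 205/74)

Set up U = [u_1 | ... | u_2] ∈ R^(4×2). The projector onto W = col(U) is P = U (U^T U)^(-1) U^T.
Compute U^T U =
  [15, -14]
  [-14, 18],
and U^T v = (-15, 5).
Solve U^T U · c = U^T v for the coefficients: c = (-100/37, -135/74). The projection is proj_W(v) = U c.
Check: (v - proj_W(v)) · u_1 = 0  (should be 0).
Check: (v - proj_W(v)) · u_2 = 0  (should be 0).
Result: proj_W(v) = (65/74, 165/37, -65/37, 205/74).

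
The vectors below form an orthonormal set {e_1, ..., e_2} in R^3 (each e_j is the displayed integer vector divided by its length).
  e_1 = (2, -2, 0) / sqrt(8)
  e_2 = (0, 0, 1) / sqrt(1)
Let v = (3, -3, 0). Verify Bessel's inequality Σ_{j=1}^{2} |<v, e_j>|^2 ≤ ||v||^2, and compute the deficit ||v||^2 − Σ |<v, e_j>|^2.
Σ |<v, e_j>|^2 = 18; ||v||^2 = 18; deficit = 0

Write each e_j = u_j / sqrt(<u_j, u_j>) where u_j is the displayed integer vector. Then <v, e_j> = <v, u_j> / sqrt(<u_j, u_j>), so |<v, e_j>|^2 = <v, u_j>^2 / <u_j, u_j>.
Coefficients: <v, e_1> = 12/sqrt(8), <v, e_2> = 0/sqrt(1).
Square and sum: Σ |<v, e_j>|^2 = 18.
Compute ||v||^2 = v·v = 18.
Deficit = 18 − 18 = 0 ≥ 0, confirming Bessel's inequality. (The deficit equals ||v − Σ <v,e_j> e_j||^2, the squared distance from v to span{e_j}.)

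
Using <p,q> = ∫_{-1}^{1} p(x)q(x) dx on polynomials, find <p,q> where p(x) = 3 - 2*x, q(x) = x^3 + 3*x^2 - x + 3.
<p,q> = 368/15

Expand the product: p(x)·q(x) = -2*x^4 - 3*x^3 + 11*x^2 - 9*x + 9.
∫_{-1}^{1} of each monomial x^k gives [2/(k+1) if k even, 0 if k odd]. Integrating term-by-term (or equivalently evaluating the antiderivative F(x) = -2*x^5/5 - 3*x^4/4 + 11*x^3/3 - 9*x^2/2 + 9*x at the endpoints):
  F(1) − F(−1) = 421/60 − (-1051/60) = 368/15.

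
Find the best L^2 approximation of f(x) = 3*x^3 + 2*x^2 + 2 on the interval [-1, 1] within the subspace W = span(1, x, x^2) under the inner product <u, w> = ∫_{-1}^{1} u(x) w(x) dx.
g(x) = 2*x^2 + 9*x/5 + 2

The best approximation g ∈ W is the orthogonal projection of f onto W. Writing g = a_0 + a_1 x + a_2 x^2, the coefficients solve the normal equations G · a = b where
  G_{ij} = <φ_i, φ_j> and b_i = <f, φ_i>, with φ_0 = 1, φ_1 = x, φ_2 = x^2.
G =
  [2, 0, 2/3]
  [0, 2/3, 0]
  [2/3, 0, 2/5],
b = (16/3, 6/5, 32/15).
Solving gives a_0 = 2, a_1 = 9/5, a_2 = 2, so
  g(x) = 2*x^2 + 9*x/5 + 2.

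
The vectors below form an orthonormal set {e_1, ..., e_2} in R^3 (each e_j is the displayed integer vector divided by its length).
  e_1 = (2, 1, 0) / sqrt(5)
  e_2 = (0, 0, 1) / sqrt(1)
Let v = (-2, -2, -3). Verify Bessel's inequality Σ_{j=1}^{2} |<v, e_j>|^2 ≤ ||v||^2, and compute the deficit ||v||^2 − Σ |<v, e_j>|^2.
Σ |<v, e_j>|^2 = 81/5; ||v||^2 = 17; deficit = 4/5

Write each e_j = u_j / sqrt(<u_j, u_j>) where u_j is the displayed integer vector. Then <v, e_j> = <v, u_j> / sqrt(<u_j, u_j>), so |<v, e_j>|^2 = <v, u_j>^2 / <u_j, u_j>.
Coefficients: <v, e_1> = -6/sqrt(5), <v, e_2> = -3/sqrt(1).
Square and sum: Σ |<v, e_j>|^2 = 81/5.
Compute ||v||^2 = v·v = 17.
Deficit = 17 − 81/5 = 4/5 ≥ 0, confirming Bessel's inequality. (The deficit equals ||v − Σ <v,e_j> e_j||^2, the squared distance from v to span{e_j}.)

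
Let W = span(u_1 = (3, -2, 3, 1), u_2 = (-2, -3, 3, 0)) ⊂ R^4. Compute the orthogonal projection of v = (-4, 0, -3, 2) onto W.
proj_W(v) = (-1523/425, 22/25, -783/425, -409/425)

Set up U = [u_1 | ... | u_2] ∈ R^(4×2). The projector onto W = col(U) is P = U (U^T U)^(-1) U^T.
Compute U^T U =
  [23, 9]
  [9, 22],
and U^T v = (-19, -1).
Solve U^T U · c = U^T v for the coefficients: c = (-409/425, 148/425). The projection is proj_W(v) = U c.
Check: (v - proj_W(v)) · u_1 = 0  (should be 0).
Check: (v - proj_W(v)) · u_2 = 0  (should be 0).
Result: proj_W(v) = (-1523/425, 22/25, -783/425, -409/425).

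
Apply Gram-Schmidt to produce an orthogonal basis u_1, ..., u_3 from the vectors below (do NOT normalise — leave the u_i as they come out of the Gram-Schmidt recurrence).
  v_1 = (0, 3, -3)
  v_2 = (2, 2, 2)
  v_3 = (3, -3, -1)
Orthogonal basis:
  u_1 = (0, 3, -3)
  u_2 = (2, 2, 2)
  u_3 = (10/3, -5/3, -5/3)

Apply the Gram-Schmidt recurrence
  u_1 = v_1
  u_i = v_i − Σ_{j<i} ((v_i · u_j) / (u_j · u_j)) · u_j.

Step by step this gives:
  u_1 = (0, 3, -3)
  u_2 = (2, 2, 2)
  u_3 = (10/3, -5/3, -5/3)

Orthogonality check:
  u_2 · u_1 = 0 (should be 0)
  u_3 · u_1 = 0 (should be 0)
  u_3 · u_2 = 0 (should be 0)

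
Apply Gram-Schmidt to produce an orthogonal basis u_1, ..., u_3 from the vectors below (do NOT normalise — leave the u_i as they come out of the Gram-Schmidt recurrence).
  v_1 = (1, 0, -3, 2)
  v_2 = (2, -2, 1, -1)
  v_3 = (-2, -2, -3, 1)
Orthogonal basis:
  u_1 = (1, 0, -3, 2)
  u_2 = (31/14, -2, 5/14, -4/7)
  u_3 = (-282/131, -320/131, -130/131, -54/131)

Apply the Gram-Schmidt recurrence
  u_1 = v_1
  u_i = v_i − Σ_{j<i} ((v_i · u_j) / (u_j · u_j)) · u_j.

Step by step this gives:
  u_1 = (1, 0, -3, 2)
  u_2 = (31/14, -2, 5/14, -4/7)
  u_3 = (-282/131, -320/131, -130/131, -54/131)

Orthogonality check:
  u_2 · u_1 = 0 (should be 0)
  u_3 · u_1 = 0 (should be 0)
  u_3 · u_2 = 0 (should be 0)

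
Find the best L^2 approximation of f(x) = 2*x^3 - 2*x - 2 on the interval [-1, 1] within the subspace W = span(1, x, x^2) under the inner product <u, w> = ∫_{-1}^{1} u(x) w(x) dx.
g(x) = -4*x/5 - 2

The best approximation g ∈ W is the orthogonal projection of f onto W. Writing g = a_0 + a_1 x + a_2 x^2, the coefficients solve the normal equations G · a = b where
  G_{ij} = <φ_i, φ_j> and b_i = <f, φ_i>, with φ_0 = 1, φ_1 = x, φ_2 = x^2.
G =
  [2, 0, 2/3]
  [0, 2/3, 0]
  [2/3, 0, 2/5],
b = (-4, -8/15, -4/3).
Solving gives a_0 = -2, a_1 = -4/5, a_2 = 0, so
  g(x) = -4*x/5 - 2.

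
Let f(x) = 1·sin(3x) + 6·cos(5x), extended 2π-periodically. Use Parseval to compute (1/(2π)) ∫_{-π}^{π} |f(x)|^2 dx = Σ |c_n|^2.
Σ |c_n|^2 = 37/2

Expand |f|^2 and use orthogonality of {sin(nx), cos(mx)} on [-π, π]:
  ∫_{-π}^{π} sin(nx)^2 dx = π, ∫ cos(mx)^2 dx = π, and cross terms integrate to 0.
So ∫_{-π}^{π} f(x)^2 dx = 1^2 · π + 6^2 · π = (1 + 36)π.
Divide by 2π: (1 + 36)/2 = 37/2.
By Parseval, this equals Σ |c_n|^2.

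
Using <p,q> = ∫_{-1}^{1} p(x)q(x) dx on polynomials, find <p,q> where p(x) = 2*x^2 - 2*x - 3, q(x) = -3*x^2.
<p,q> = 18/5

Expand the product: p(x)·q(x) = -6*x^4 + 6*x^3 + 9*x^2.
∫_{-1}^{1} of each monomial x^k gives [2/(k+1) if k even, 0 if k odd]. Integrating term-by-term (or equivalently evaluating the antiderivative F(x) = -6*x^5/5 + 3*x^4/2 + 3*x^3 at the endpoints):
  F(1) − F(−1) = 33/10 − (-3/10) = 18/5.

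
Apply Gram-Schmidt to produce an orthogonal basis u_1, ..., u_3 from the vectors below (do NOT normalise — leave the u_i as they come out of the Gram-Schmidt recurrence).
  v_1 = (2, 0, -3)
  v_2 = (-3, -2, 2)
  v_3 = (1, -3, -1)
Orthogonal basis:
  u_1 = (2, 0, -3)
  u_2 = (-15/13, -2, -10/13)
  u_3 = (102/77, -85/77, 68/77)

Apply the Gram-Schmidt recurrence
  u_1 = v_1
  u_i = v_i − Σ_{j<i} ((v_i · u_j) / (u_j · u_j)) · u_j.

Step by step this gives:
  u_1 = (2, 0, -3)
  u_2 = (-15/13, -2, -10/13)
  u_3 = (102/77, -85/77, 68/77)

Orthogonality check:
  u_2 · u_1 = 0 (should be 0)
  u_3 · u_1 = 0 (should be 0)
  u_3 · u_2 = 0 (should be 0)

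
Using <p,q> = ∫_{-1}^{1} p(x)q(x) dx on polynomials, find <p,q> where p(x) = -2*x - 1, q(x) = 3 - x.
<p,q> = -14/3

Expand the product: p(x)·q(x) = 2*x^2 - 5*x - 3.
∫_{-1}^{1} of each monomial x^k gives [2/(k+1) if k even, 0 if k odd]. Integrating term-by-term (or equivalently evaluating the antiderivative F(x) = 2*x^3/3 - 5*x^2/2 - 3*x at the endpoints):
  F(1) − F(−1) = -29/6 − (-1/6) = -14/3.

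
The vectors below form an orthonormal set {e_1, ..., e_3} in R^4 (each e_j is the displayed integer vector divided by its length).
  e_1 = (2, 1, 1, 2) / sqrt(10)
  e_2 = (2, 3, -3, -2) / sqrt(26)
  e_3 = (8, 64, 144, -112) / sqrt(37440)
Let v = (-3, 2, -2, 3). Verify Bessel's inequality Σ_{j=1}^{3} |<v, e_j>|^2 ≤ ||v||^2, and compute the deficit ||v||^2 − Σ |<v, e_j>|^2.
Σ |<v, e_j>|^2 = 65/9; ||v||^2 = 26; deficit = 169/9

Write each e_j = u_j / sqrt(<u_j, u_j>) where u_j is the displayed integer vector. Then <v, e_j> = <v, u_j> / sqrt(<u_j, u_j>), so |<v, e_j>|^2 = <v, u_j>^2 / <u_j, u_j>.
Coefficients: <v, e_1> = 0/sqrt(10), <v, e_2> = 0/sqrt(26), <v, e_3> = -520/sqrt(37440).
Square and sum: Σ |<v, e_j>|^2 = 65/9.
Compute ||v||^2 = v·v = 26.
Deficit = 26 − 65/9 = 169/9 ≥ 0, confirming Bessel's inequality. (The deficit equals ||v − Σ <v,e_j> e_j||^2, the squared distance from v to span{e_j}.)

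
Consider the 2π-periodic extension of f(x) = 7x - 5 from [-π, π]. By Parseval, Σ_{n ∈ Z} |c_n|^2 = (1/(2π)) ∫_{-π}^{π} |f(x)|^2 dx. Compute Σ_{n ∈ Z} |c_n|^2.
Σ |c_n|^2 = 49π^2/3 + 25

Expand and integrate term by term over [-π, π]:
  ∫ (7x)^2 dx = 49·(2π^3/3); ∫ 2·7·(-5)·x dx = 0 (odd integrand); ∫ (-5)^2 dx = 25·2π.
So (1/(2π)) ∫_{-π}^{π} (7x - 5)^2 dx = 49π^2/3 + 25 = 49π^2/3 + 25.
Parseval ⇒ Σ |c_n|^2 = 49π^2/3 + 25.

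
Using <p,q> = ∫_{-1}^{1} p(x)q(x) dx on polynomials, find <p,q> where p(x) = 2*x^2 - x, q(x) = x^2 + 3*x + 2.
<p,q> = 22/15

Expand the product: p(x)·q(x) = 2*x^4 + 5*x^3 + x^2 - 2*x.
∫_{-1}^{1} of each monomial x^k gives [2/(k+1) if k even, 0 if k odd]. Integrating term-by-term (or equivalently evaluating the antiderivative F(x) = 2*x^5/5 + 5*x^4/4 + x^3/3 - x^2 at the endpoints):
  F(1) − F(−1) = 59/60 − (-29/60) = 22/15.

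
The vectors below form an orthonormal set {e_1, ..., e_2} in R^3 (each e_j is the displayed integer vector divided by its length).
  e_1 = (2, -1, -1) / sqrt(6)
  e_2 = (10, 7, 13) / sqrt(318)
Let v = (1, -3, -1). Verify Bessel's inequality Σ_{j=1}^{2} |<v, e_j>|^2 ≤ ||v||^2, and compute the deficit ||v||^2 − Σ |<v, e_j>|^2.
Σ |<v, e_j>|^2 = 414/53; ||v||^2 = 11; deficit = 169/53

Write each e_j = u_j / sqrt(<u_j, u_j>) where u_j is the displayed integer vector. Then <v, e_j> = <v, u_j> / sqrt(<u_j, u_j>), so |<v, e_j>|^2 = <v, u_j>^2 / <u_j, u_j>.
Coefficients: <v, e_1> = 6/sqrt(6), <v, e_2> = -24/sqrt(318).
Square and sum: Σ |<v, e_j>|^2 = 414/53.
Compute ||v||^2 = v·v = 11.
Deficit = 11 − 414/53 = 169/53 ≥ 0, confirming Bessel's inequality. (The deficit equals ||v − Σ <v,e_j> e_j||^2, the squared distance from v to span{e_j}.)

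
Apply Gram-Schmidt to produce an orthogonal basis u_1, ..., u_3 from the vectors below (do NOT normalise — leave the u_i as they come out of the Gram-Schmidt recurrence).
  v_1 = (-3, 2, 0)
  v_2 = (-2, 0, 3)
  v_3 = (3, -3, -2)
Orthogonal basis:
  u_1 = (-3, 2, 0)
  u_2 = (-8/13, -12/13, 3)
  u_3 = (-102/133, -153/133, -68/133)

Apply the Gram-Schmidt recurrence
  u_1 = v_1
  u_i = v_i − Σ_{j<i} ((v_i · u_j) / (u_j · u_j)) · u_j.

Step by step this gives:
  u_1 = (-3, 2, 0)
  u_2 = (-8/13, -12/13, 3)
  u_3 = (-102/133, -153/133, -68/133)

Orthogonality check:
  u_2 · u_1 = 0 (should be 0)
  u_3 · u_1 = 0 (should be 0)
  u_3 · u_2 = 0 (should be 0)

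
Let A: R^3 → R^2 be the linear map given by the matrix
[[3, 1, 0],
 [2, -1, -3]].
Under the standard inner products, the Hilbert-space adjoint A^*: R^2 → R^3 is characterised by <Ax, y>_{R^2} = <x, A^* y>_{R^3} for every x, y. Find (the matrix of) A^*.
A^* = A^T =
[[3, 2],
 [1, -1],
 [0, -3]]

For real matrices with standard dot products, the defining identity <Ax, y> = <x, A^* y> gives (Ax)^T y = x^T (A^*) y, i.e. x^T A^T y = x^T (A^*) y. Since this holds for all x, y, we must have A^* = A^T. Therefore
A^* =
[[3, 2],
 [1, -1],
 [0, -3]].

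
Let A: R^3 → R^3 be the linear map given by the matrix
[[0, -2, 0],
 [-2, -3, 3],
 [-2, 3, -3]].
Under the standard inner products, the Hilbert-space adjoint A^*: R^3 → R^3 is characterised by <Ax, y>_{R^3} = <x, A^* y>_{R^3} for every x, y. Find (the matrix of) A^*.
A^* = A^T =
[[0, -2, -2],
 [-2, -3, 3],
 [0, 3, -3]]

For real matrices with standard dot products, the defining identity <Ax, y> = <x, A^* y> gives (Ax)^T y = x^T (A^*) y, i.e. x^T A^T y = x^T (A^*) y. Since this holds for all x, y, we must have A^* = A^T. Therefore
A^* =
[[0, -2, -2],
 [-2, -3, 3],
 [0, 3, -3]].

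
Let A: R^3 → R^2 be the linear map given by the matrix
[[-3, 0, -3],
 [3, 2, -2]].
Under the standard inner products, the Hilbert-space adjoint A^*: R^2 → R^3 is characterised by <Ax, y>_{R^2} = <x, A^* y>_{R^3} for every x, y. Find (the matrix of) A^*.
A^* = A^T =
[[-3, 3],
 [0, 2],
 [-3, -2]]

For real matrices with standard dot products, the defining identity <Ax, y> = <x, A^* y> gives (Ax)^T y = x^T (A^*) y, i.e. x^T A^T y = x^T (A^*) y. Since this holds for all x, y, we must have A^* = A^T. Therefore
A^* =
[[-3, 3],
 [0, 2],
 [-3, -2]].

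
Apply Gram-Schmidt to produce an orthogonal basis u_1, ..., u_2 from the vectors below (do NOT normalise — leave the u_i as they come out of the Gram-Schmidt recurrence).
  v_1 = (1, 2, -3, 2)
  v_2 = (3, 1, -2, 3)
Orthogonal basis:
  u_1 = (1, 2, -3, 2)
  u_2 = (37/18, -8/9, 5/6, 10/9)

Apply the Gram-Schmidt recurrence
  u_1 = v_1
  u_i = v_i − Σ_{j<i} ((v_i · u_j) / (u_j · u_j)) · u_j.

Step by step this gives:
  u_1 = (1, 2, -3, 2)
  u_2 = (37/18, -8/9, 5/6, 10/9)

Orthogonality check:
  u_2 · u_1 = 0 (should be 0)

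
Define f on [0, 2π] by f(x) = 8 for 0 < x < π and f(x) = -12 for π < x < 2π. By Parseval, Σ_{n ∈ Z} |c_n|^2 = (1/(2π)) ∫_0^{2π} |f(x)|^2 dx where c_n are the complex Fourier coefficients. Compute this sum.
Σ |c_n|^2 = 104

Parseval equates the L^2 energy of f (normalised by 1/(2π)) with the ℓ^2 sum of its Fourier coefficients: (1/(2π)) ∫_0^{2π} |f|^2 = Σ |c_n|^2.
Compute the left side: (1/(2π)) [∫_0^π 8^2 dx + ∫_π^{2π} (-12)^2 dx] = (1/(2π)) · (64π + 144π) = (64 + 144)/2 = 104.
So Σ_{n ∈ Z} |c_n|^2 = 104.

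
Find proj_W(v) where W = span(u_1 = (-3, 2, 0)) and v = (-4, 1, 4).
proj_W(v) = (-42/13, 28/13, 0)

Set up U = [u_1 | ... | u_1] ∈ R^(3×1). The projector onto W = col(U) is P = U (U^T U)^(-1) U^T.
Compute U^T U =
  [13],
and U^T v = (14).
Solve U^T U · c = U^T v for the coefficients: c = (14/13). The projection is proj_W(v) = U c.
Check: (v - proj_W(v)) · u_1 = 0  (should be 0).
Result: proj_W(v) = (-42/13, 28/13, 0).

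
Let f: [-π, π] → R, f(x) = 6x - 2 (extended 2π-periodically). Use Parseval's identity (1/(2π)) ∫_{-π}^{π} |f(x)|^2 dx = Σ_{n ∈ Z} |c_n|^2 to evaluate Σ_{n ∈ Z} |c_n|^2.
Σ |c_n|^2 = 12π^2 + 4

Expand and integrate term by term over [-π, π]:
  ∫ (6x)^2 dx = 36·(2π^3/3); ∫ 2·6·(-2)·x dx = 0 (odd integrand); ∫ (-2)^2 dx = 4·2π.
So (1/(2π)) ∫_{-π}^{π} (6x - 2)^2 dx = 36π^2/3 + 4 = 12π^2 + 4.
Parseval ⇒ Σ |c_n|^2 = 12π^2 + 4.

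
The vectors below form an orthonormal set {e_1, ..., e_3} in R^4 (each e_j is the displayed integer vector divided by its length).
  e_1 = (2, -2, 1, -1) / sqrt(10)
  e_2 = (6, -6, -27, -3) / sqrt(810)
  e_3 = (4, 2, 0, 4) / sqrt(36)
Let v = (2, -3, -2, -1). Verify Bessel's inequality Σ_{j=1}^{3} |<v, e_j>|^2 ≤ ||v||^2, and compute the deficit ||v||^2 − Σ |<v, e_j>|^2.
Σ |<v, e_j>|^2 = 158/9; ||v||^2 = 18; deficit = 4/9

Write each e_j = u_j / sqrt(<u_j, u_j>) where u_j is the displayed integer vector. Then <v, e_j> = <v, u_j> / sqrt(<u_j, u_j>), so |<v, e_j>|^2 = <v, u_j>^2 / <u_j, u_j>.
Coefficients: <v, e_1> = 9/sqrt(10), <v, e_2> = 87/sqrt(810), <v, e_3> = -2/sqrt(36).
Square and sum: Σ |<v, e_j>|^2 = 158/9.
Compute ||v||^2 = v·v = 18.
Deficit = 18 − 158/9 = 4/9 ≥ 0, confirming Bessel's inequality. (The deficit equals ||v − Σ <v,e_j> e_j||^2, the squared distance from v to span{e_j}.)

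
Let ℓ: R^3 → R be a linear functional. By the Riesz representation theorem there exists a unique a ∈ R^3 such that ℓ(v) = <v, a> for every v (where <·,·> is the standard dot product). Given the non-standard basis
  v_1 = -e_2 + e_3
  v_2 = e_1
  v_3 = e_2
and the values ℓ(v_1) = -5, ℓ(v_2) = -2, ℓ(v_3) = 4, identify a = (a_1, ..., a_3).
a = (-2, 4, -1)

Write a = (a_1, ..., a_3) in the standard basis. For each basis vector v_i, ℓ(v_i) = <v_i, a> is a linear equation in the a_j's. Collect the n equations into a matrix system V a = ℓ, where row i of V is v_i (expressed in the standard basis). Since V is invertible (lower-triangular with 1s on the diagonal, up to permutation), solve by back-substitution:
  V =
[[0, -1, 1],
 [1, 0, 0],
 [0, 1, 0]]
  V a = (-5, -2, 4)
Solving gives a = (-2, 4, -1).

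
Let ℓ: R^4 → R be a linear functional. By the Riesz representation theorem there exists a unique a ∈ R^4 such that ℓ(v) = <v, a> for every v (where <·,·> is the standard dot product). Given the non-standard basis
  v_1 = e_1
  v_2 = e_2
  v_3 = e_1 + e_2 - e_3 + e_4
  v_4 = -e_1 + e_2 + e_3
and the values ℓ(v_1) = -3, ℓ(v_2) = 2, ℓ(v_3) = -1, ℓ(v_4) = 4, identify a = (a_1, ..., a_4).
a = (-3, 2, -1, -1)

Write a = (a_1, ..., a_4) in the standard basis. For each basis vector v_i, ℓ(v_i) = <v_i, a> is a linear equation in the a_j's. Collect the n equations into a matrix system V a = ℓ, where row i of V is v_i (expressed in the standard basis). Since V is invertible (lower-triangular with 1s on the diagonal, up to permutation), solve by back-substitution:
  V =
[[1, 0, 0, 0],
 [0, 1, 0, 0],
 [1, 1, -1, 1],
 [-1, 1, 1, 0]]
  V a = (-3, 2, -1, 4)
Solving gives a = (-3, 2, -1, -1).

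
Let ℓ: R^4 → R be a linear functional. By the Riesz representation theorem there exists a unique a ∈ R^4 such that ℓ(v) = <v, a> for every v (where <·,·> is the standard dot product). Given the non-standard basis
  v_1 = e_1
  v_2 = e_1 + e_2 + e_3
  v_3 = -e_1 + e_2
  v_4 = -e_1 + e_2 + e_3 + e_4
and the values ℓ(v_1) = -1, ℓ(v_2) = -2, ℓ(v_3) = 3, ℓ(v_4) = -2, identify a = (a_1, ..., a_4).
a = (-1, 2, -3, -2)

Write a = (a_1, ..., a_4) in the standard basis. For each basis vector v_i, ℓ(v_i) = <v_i, a> is a linear equation in the a_j's. Collect the n equations into a matrix system V a = ℓ, where row i of V is v_i (expressed in the standard basis). Since V is invertible (lower-triangular with 1s on the diagonal, up to permutation), solve by back-substitution:
  V =
[[1, 0, 0, 0],
 [1, 1, 1, 0],
 [-1, 1, 0, 0],
 [-1, 1, 1, 1]]
  V a = (-1, -2, 3, -2)
Solving gives a = (-1, 2, -3, -2).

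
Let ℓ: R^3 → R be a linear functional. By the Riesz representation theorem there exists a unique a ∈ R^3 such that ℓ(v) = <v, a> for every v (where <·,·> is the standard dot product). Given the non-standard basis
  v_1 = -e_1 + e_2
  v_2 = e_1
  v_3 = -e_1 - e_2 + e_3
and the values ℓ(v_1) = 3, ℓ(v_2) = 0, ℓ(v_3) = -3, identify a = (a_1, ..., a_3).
a = (0, 3, 0)

Write a = (a_1, ..., a_3) in the standard basis. For each basis vector v_i, ℓ(v_i) = <v_i, a> is a linear equation in the a_j's. Collect the n equations into a matrix system V a = ℓ, where row i of V is v_i (expressed in the standard basis). Since V is invertible (lower-triangular with 1s on the diagonal, up to permutation), solve by back-substitution:
  V =
[[-1, 1, 0],
 [1, 0, 0],
 [-1, -1, 1]]
  V a = (3, 0, -3)
Solving gives a = (0, 3, 0).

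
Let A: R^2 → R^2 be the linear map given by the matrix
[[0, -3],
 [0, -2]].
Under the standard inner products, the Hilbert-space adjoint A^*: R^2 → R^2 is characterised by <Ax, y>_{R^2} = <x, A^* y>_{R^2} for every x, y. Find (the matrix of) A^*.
A^* = A^T =
[[0, 0],
 [-3, -2]]

For real matrices with standard dot products, the defining identity <Ax, y> = <x, A^* y> gives (Ax)^T y = x^T (A^*) y, i.e. x^T A^T y = x^T (A^*) y. Since this holds for all x, y, we must have A^* = A^T. Therefore
A^* =
[[0, 0],
 [-3, -2]].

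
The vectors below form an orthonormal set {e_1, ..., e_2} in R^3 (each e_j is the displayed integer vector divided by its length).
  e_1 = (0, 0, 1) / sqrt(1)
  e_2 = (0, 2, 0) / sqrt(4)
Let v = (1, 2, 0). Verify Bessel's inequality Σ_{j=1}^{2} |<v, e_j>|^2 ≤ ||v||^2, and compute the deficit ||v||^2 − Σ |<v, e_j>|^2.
Σ |<v, e_j>|^2 = 4; ||v||^2 = 5; deficit = 1

Write each e_j = u_j / sqrt(<u_j, u_j>) where u_j is the displayed integer vector. Then <v, e_j> = <v, u_j> / sqrt(<u_j, u_j>), so |<v, e_j>|^2 = <v, u_j>^2 / <u_j, u_j>.
Coefficients: <v, e_1> = 0/sqrt(1), <v, e_2> = 4/sqrt(4).
Square and sum: Σ |<v, e_j>|^2 = 4.
Compute ||v||^2 = v·v = 5.
Deficit = 5 − 4 = 1 ≥ 0, confirming Bessel's inequality. (The deficit equals ||v − Σ <v,e_j> e_j||^2, the squared distance from v to span{e_j}.)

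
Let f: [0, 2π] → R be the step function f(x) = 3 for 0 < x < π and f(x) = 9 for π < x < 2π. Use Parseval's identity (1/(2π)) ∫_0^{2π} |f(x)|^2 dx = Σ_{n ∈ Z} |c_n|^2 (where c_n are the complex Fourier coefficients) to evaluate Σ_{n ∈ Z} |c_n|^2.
Σ |c_n|^2 = 45

Parseval equates the L^2 energy of f (normalised by 1/(2π)) with the ℓ^2 sum of its Fourier coefficients: (1/(2π)) ∫_0^{2π} |f|^2 = Σ |c_n|^2.
Compute the left side: (1/(2π)) [∫_0^π 3^2 dx + ∫_π^{2π} 9^2 dx] = (1/(2π)) · (9π + 81π) = (9 + 81)/2 = 45.
So Σ_{n ∈ Z} |c_n|^2 = 45.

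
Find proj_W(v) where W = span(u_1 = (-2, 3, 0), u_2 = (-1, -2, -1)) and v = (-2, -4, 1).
proj_W(v) = (-61/62, -103/31, -85/62)

Set up U = [u_1 | ... | u_2] ∈ R^(3×2). The projector onto W = col(U) is P = U (U^T U)^(-1) U^T.
Compute U^T U =
  [13, -4]
  [-4, 6],
and U^T v = (-8, 9).
Solve U^T U · c = U^T v for the coefficients: c = (-6/31, 85/62). The projection is proj_W(v) = U c.
Check: (v - proj_W(v)) · u_1 = 0  (should be 0).
Check: (v - proj_W(v)) · u_2 = 0  (should be 0).
Result: proj_W(v) = (-61/62, -103/31, -85/62).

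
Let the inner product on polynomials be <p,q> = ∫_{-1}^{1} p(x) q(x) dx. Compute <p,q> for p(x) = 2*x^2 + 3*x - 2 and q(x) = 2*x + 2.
<p,q> = -4/3

Expand the product: p(x)·q(x) = 4*x^3 + 10*x^2 + 2*x - 4.
∫_{-1}^{1} of each monomial x^k gives [2/(k+1) if k even, 0 if k odd]. Integrating term-by-term (or equivalently evaluating the antiderivative F(x) = x^4 + 10*x^3/3 + x^2 - 4*x at the endpoints):
  F(1) − F(−1) = 4/3 − (8/3) = -4/3.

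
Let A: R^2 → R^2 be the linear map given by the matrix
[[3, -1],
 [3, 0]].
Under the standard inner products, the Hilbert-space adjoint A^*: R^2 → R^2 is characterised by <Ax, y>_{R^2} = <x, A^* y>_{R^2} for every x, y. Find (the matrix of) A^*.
A^* = A^T =
[[3, 3],
 [-1, 0]]

For real matrices with standard dot products, the defining identity <Ax, y> = <x, A^* y> gives (Ax)^T y = x^T (A^*) y, i.e. x^T A^T y = x^T (A^*) y. Since this holds for all x, y, we must have A^* = A^T. Therefore
A^* =
[[3, 3],
 [-1, 0]].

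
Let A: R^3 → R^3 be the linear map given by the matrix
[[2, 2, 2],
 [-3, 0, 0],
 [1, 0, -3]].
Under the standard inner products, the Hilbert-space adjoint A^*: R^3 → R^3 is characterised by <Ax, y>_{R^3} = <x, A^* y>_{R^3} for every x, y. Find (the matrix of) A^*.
A^* = A^T =
[[2, -3, 1],
 [2, 0, 0],
 [2, 0, -3]]

For real matrices with standard dot products, the defining identity <Ax, y> = <x, A^* y> gives (Ax)^T y = x^T (A^*) y, i.e. x^T A^T y = x^T (A^*) y. Since this holds for all x, y, we must have A^* = A^T. Therefore
A^* =
[[2, -3, 1],
 [2, 0, 0],
 [2, 0, -3]].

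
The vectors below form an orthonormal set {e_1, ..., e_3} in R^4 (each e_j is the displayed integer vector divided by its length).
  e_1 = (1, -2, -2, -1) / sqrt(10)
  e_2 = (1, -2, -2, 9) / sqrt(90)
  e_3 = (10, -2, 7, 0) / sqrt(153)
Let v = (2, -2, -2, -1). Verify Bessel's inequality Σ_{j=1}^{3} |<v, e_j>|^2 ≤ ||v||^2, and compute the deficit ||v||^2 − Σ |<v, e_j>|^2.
Σ |<v, e_j>|^2 = 217/17; ||v||^2 = 13; deficit = 4/17

Write each e_j = u_j / sqrt(<u_j, u_j>) where u_j is the displayed integer vector. Then <v, e_j> = <v, u_j> / sqrt(<u_j, u_j>), so |<v, e_j>|^2 = <v, u_j>^2 / <u_j, u_j>.
Coefficients: <v, e_1> = 11/sqrt(10), <v, e_2> = 1/sqrt(90), <v, e_3> = 10/sqrt(153).
Square and sum: Σ |<v, e_j>|^2 = 217/17.
Compute ||v||^2 = v·v = 13.
Deficit = 13 − 217/17 = 4/17 ≥ 0, confirming Bessel's inequality. (The deficit equals ||v − Σ <v,e_j> e_j||^2, the squared distance from v to span{e_j}.)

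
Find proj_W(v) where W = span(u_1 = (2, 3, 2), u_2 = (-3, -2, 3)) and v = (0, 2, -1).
proj_W(v) = (29/26, 164/169, -193/338)

Set up U = [u_1 | ... | u_2] ∈ R^(3×2). The projector onto W = col(U) is P = U (U^T U)^(-1) U^T.
Compute U^T U =
  [17, -6]
  [-6, 22],
and U^T v = (4, -7).
Solve U^T U · c = U^T v for the coefficients: c = (23/169, -95/338). The projection is proj_W(v) = U c.
Check: (v - proj_W(v)) · u_1 = 0  (should be 0).
Check: (v - proj_W(v)) · u_2 = 0  (should be 0).
Result: proj_W(v) = (29/26, 164/169, -193/338).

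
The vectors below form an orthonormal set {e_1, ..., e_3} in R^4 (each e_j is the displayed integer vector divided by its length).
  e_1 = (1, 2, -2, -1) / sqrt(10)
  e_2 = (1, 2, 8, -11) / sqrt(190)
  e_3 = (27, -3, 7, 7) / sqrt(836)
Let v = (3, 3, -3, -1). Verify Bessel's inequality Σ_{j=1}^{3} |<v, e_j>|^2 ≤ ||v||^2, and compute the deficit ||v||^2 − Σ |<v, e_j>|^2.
Σ |<v, e_j>|^2 = 28; ||v||^2 = 28; deficit = 0

Write each e_j = u_j / sqrt(<u_j, u_j>) where u_j is the displayed integer vector. Then <v, e_j> = <v, u_j> / sqrt(<u_j, u_j>), so |<v, e_j>|^2 = <v, u_j>^2 / <u_j, u_j>.
Coefficients: <v, e_1> = 16/sqrt(10), <v, e_2> = -4/sqrt(190), <v, e_3> = 44/sqrt(836).
Square and sum: Σ |<v, e_j>|^2 = 28.
Compute ||v||^2 = v·v = 28.
Deficit = 28 − 28 = 0 ≥ 0, confirming Bessel's inequality. (The deficit equals ||v − Σ <v,e_j> e_j||^2, the squared distance from v to span{e_j}.)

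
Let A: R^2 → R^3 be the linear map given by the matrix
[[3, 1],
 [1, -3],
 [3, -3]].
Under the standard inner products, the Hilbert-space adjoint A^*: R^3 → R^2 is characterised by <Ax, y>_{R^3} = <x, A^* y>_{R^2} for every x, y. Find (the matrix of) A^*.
A^* = A^T =
[[3, 1, 3],
 [1, -3, -3]]

For real matrices with standard dot products, the defining identity <Ax, y> = <x, A^* y> gives (Ax)^T y = x^T (A^*) y, i.e. x^T A^T y = x^T (A^*) y. Since this holds for all x, y, we must have A^* = A^T. Therefore
A^* =
[[3, 1, 3],
 [1, -3, -3]].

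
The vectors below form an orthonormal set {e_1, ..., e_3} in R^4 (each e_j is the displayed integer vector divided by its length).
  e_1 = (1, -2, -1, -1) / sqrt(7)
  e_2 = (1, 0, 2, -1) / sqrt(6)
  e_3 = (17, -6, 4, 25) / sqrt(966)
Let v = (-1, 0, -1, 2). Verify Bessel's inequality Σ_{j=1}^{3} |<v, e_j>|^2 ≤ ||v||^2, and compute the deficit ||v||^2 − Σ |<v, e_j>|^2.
Σ |<v, e_j>|^2 = 129/23; ||v||^2 = 6; deficit = 9/23

Write each e_j = u_j / sqrt(<u_j, u_j>) where u_j is the displayed integer vector. Then <v, e_j> = <v, u_j> / sqrt(<u_j, u_j>), so |<v, e_j>|^2 = <v, u_j>^2 / <u_j, u_j>.
Coefficients: <v, e_1> = -2/sqrt(7), <v, e_2> = -5/sqrt(6), <v, e_3> = 29/sqrt(966).
Square and sum: Σ |<v, e_j>|^2 = 129/23.
Compute ||v||^2 = v·v = 6.
Deficit = 6 − 129/23 = 9/23 ≥ 0, confirming Bessel's inequality. (The deficit equals ||v − Σ <v,e_j> e_j||^2, the squared distance from v to span{e_j}.)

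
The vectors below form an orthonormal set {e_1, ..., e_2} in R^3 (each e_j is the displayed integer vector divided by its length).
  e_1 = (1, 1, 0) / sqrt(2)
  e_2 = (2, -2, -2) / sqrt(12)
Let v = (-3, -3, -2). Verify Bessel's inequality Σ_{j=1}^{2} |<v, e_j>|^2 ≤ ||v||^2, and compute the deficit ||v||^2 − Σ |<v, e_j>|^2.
Σ |<v, e_j>|^2 = 58/3; ||v||^2 = 22; deficit = 8/3

Write each e_j = u_j / sqrt(<u_j, u_j>) where u_j is the displayed integer vector. Then <v, e_j> = <v, u_j> / sqrt(<u_j, u_j>), so |<v, e_j>|^2 = <v, u_j>^2 / <u_j, u_j>.
Coefficients: <v, e_1> = -6/sqrt(2), <v, e_2> = 4/sqrt(12).
Square and sum: Σ |<v, e_j>|^2 = 58/3.
Compute ||v||^2 = v·v = 22.
Deficit = 22 − 58/3 = 8/3 ≥ 0, confirming Bessel's inequality. (The deficit equals ||v − Σ <v,e_j> e_j||^2, the squared distance from v to span{e_j}.)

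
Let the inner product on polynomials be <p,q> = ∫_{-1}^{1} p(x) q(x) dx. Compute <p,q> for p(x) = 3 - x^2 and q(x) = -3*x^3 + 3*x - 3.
<p,q> = -16

Expand the product: p(x)·q(x) = 3*x^5 - 12*x^3 + 3*x^2 + 9*x - 9.
∫_{-1}^{1} of each monomial x^k gives [2/(k+1) if k even, 0 if k odd]. Integrating term-by-term (or equivalently evaluating the antiderivative F(x) = x^6/2 - 3*x^4 + x^3 + 9*x^2/2 - 9*x at the endpoints):
  F(1) − F(−1) = -6 − (10) = -16.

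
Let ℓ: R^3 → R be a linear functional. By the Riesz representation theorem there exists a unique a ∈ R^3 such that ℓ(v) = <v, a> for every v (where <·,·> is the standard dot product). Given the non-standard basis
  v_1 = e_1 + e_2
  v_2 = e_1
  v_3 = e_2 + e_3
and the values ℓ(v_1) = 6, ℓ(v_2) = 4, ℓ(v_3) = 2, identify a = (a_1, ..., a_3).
a = (4, 2, 0)

Write a = (a_1, ..., a_3) in the standard basis. For each basis vector v_i, ℓ(v_i) = <v_i, a> is a linear equation in the a_j's. Collect the n equations into a matrix system V a = ℓ, where row i of V is v_i (expressed in the standard basis). Since V is invertible (lower-triangular with 1s on the diagonal, up to permutation), solve by back-substitution:
  V =
[[1, 1, 0],
 [1, 0, 0],
 [0, 1, 1]]
  V a = (6, 4, 2)
Solving gives a = (4, 2, 0).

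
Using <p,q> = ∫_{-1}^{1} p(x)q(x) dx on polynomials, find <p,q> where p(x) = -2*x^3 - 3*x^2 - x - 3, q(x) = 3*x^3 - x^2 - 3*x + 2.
<p,q> = -396/35

Expand the product: p(x)·q(x) = -6*x^6 - 7*x^5 + 6*x^4 - 3*x^3 + 7*x - 6.
∫_{-1}^{1} of each monomial x^k gives [2/(k+1) if k even, 0 if k odd]. Integrating term-by-term (or equivalently evaluating the antiderivative F(x) = -6*x^7/7 - 7*x^6/6 + 6*x^5/5 - 3*x^4/4 + 7*x^2/2 - 6*x at the endpoints):
  F(1) − F(−1) = -1711/420 − (3041/420) = -396/35.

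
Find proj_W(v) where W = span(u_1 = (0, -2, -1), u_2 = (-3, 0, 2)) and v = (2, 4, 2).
proj_W(v) = (90/61, 268/61, 74/61)

Set up U = [u_1 | ... | u_2] ∈ R^(3×2). The projector onto W = col(U) is P = U (U^T U)^(-1) U^T.
Compute U^T U =
  [5, -2]
  [-2, 13],
and U^T v = (-10, -2).
Solve U^T U · c = U^T v for the coefficients: c = (-134/61, -30/61). The projection is proj_W(v) = U c.
Check: (v - proj_W(v)) · u_1 = 0  (should be 0).
Check: (v - proj_W(v)) · u_2 = 0  (should be 0).
Result: proj_W(v) = (90/61, 268/61, 74/61).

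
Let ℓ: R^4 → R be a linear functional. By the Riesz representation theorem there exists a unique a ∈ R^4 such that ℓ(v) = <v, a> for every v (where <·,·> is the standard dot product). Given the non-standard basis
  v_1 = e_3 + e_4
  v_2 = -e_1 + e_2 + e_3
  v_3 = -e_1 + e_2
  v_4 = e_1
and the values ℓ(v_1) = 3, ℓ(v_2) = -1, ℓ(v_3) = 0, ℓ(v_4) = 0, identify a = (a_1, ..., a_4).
a = (0, 0, -1, 4)

Write a = (a_1, ..., a_4) in the standard basis. For each basis vector v_i, ℓ(v_i) = <v_i, a> is a linear equation in the a_j's. Collect the n equations into a matrix system V a = ℓ, where row i of V is v_i (expressed in the standard basis). Since V is invertible (lower-triangular with 1s on the diagonal, up to permutation), solve by back-substitution:
  V =
[[0, 0, 1, 1],
 [-1, 1, 1, 0],
 [-1, 1, 0, 0],
 [1, 0, 0, 0]]
  V a = (3, -1, 0, 0)
Solving gives a = (0, 0, -1, 4).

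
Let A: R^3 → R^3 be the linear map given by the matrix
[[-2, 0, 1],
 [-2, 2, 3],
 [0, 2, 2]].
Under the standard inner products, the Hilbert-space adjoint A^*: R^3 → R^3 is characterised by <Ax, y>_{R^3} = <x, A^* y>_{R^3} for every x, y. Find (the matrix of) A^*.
A^* = A^T =
[[-2, -2, 0],
 [0, 2, 2],
 [1, 3, 2]]

For real matrices with standard dot products, the defining identity <Ax, y> = <x, A^* y> gives (Ax)^T y = x^T (A^*) y, i.e. x^T A^T y = x^T (A^*) y. Since this holds for all x, y, we must have A^* = A^T. Therefore
A^* =
[[-2, -2, 0],
 [0, 2, 2],
 [1, 3, 2]].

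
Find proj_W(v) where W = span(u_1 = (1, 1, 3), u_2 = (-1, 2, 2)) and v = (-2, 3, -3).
proj_W(v) = (-82/25, 7/5, -51/25)

Set up U = [u_1 | ... | u_2] ∈ R^(3×2). The projector onto W = col(U) is P = U (U^T U)^(-1) U^T.
Compute U^T U =
  [11, 7]
  [7, 9],
and U^T v = (-8, 2).
Solve U^T U · c = U^T v for the coefficients: c = (-43/25, 39/25). The projection is proj_W(v) = U c.
Check: (v - proj_W(v)) · u_1 = 0  (should be 0).
Check: (v - proj_W(v)) · u_2 = 0  (should be 0).
Result: proj_W(v) = (-82/25, 7/5, -51/25).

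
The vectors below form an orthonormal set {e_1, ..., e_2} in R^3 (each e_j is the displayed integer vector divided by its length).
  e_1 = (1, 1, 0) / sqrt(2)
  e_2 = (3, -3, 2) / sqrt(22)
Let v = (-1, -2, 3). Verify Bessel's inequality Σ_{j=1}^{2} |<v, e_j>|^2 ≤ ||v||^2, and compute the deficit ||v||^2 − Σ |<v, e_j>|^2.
Σ |<v, e_j>|^2 = 90/11; ||v||^2 = 14; deficit = 64/11

Write each e_j = u_j / sqrt(<u_j, u_j>) where u_j is the displayed integer vector. Then <v, e_j> = <v, u_j> / sqrt(<u_j, u_j>), so |<v, e_j>|^2 = <v, u_j>^2 / <u_j, u_j>.
Coefficients: <v, e_1> = -3/sqrt(2), <v, e_2> = 9/sqrt(22).
Square and sum: Σ |<v, e_j>|^2 = 90/11.
Compute ||v||^2 = v·v = 14.
Deficit = 14 − 90/11 = 64/11 ≥ 0, confirming Bessel's inequality. (The deficit equals ||v − Σ <v,e_j> e_j||^2, the squared distance from v to span{e_j}.)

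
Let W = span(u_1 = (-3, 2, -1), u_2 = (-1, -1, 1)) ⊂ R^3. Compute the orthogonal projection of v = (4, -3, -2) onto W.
proj_W(v) = (31/7, -9/7, 1/7)

Set up U = [u_1 | ... | u_2] ∈ R^(3×2). The projector onto W = col(U) is P = U (U^T U)^(-1) U^T.
Compute U^T U =
  [14, 0]
  [0, 3],
and U^T v = (-16, -3).
Solve U^T U · c = U^T v for the coefficients: c = (-8/7, -1). The projection is proj_W(v) = U c.
Check: (v - proj_W(v)) · u_1 = 0  (should be 0).
Check: (v - proj_W(v)) · u_2 = 0  (should be 0).
Result: proj_W(v) = (31/7, -9/7, 1/7).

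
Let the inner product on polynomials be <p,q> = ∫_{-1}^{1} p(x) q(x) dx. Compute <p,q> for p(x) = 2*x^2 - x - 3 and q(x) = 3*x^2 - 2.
<p,q> = 86/15

Expand the product: p(x)·q(x) = 6*x^4 - 3*x^3 - 13*x^2 + 2*x + 6.
∫_{-1}^{1} of each monomial x^k gives [2/(k+1) if k even, 0 if k odd]. Integrating term-by-term (or equivalently evaluating the antiderivative F(x) = 6*x^5/5 - 3*x^4/4 - 13*x^3/3 + x^2 + 6*x at the endpoints):
  F(1) − F(−1) = 187/60 − (-157/60) = 86/15.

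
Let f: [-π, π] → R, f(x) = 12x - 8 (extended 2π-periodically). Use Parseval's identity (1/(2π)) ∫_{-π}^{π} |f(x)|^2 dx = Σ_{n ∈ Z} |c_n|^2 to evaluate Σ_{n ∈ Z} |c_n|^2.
Σ |c_n|^2 = 48π^2 + 64

Expand and integrate term by term over [-π, π]:
  ∫ (12x)^2 dx = 144·(2π^3/3); ∫ 2·12·(-8)·x dx = 0 (odd integrand); ∫ (-8)^2 dx = 64·2π.
So (1/(2π)) ∫_{-π}^{π} (12x - 8)^2 dx = 144π^2/3 + 64 = 48π^2 + 64.
Parseval ⇒ Σ |c_n|^2 = 48π^2 + 64.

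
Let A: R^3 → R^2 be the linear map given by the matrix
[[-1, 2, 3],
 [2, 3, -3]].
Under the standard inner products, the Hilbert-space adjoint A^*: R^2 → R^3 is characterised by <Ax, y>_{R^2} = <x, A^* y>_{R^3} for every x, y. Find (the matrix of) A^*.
A^* = A^T =
[[-1, 2],
 [2, 3],
 [3, -3]]

For real matrices with standard dot products, the defining identity <Ax, y> = <x, A^* y> gives (Ax)^T y = x^T (A^*) y, i.e. x^T A^T y = x^T (A^*) y. Since this holds for all x, y, we must have A^* = A^T. Therefore
A^* =
[[-1, 2],
 [2, 3],
 [3, -3]].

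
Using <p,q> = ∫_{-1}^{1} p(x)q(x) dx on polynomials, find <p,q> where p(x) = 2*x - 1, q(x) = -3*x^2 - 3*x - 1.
<p,q> = 0

Expand the product: p(x)·q(x) = -6*x^3 - 3*x^2 + x + 1.
∫_{-1}^{1} of each monomial x^k gives [2/(k+1) if k even, 0 if k odd]. Integrating term-by-term (or equivalently evaluating the antiderivative F(x) = -3*x^4/2 - x^3 + x^2/2 + x at the endpoints):
  F(1) − F(−1) = -1 − (-1) = 0.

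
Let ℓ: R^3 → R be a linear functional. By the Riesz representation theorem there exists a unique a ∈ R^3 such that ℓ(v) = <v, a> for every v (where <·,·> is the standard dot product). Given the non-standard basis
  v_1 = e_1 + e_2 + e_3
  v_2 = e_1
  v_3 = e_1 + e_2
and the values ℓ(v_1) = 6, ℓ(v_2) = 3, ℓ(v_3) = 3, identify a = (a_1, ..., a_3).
a = (3, 0, 3)

Write a = (a_1, ..., a_3) in the standard basis. For each basis vector v_i, ℓ(v_i) = <v_i, a> is a linear equation in the a_j's. Collect the n equations into a matrix system V a = ℓ, where row i of V is v_i (expressed in the standard basis). Since V is invertible (lower-triangular with 1s on the diagonal, up to permutation), solve by back-substitution:
  V =
[[1, 1, 1],
 [1, 0, 0],
 [1, 1, 0]]
  V a = (6, 3, 3)
Solving gives a = (3, 0, 3).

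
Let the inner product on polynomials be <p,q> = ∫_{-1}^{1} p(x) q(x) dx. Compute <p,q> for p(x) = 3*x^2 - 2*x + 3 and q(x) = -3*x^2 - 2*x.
<p,q> = -104/15

Expand the product: p(x)·q(x) = -9*x^4 - 5*x^2 - 6*x.
∫_{-1}^{1} of each monomial x^k gives [2/(k+1) if k even, 0 if k odd]. Integrating term-by-term (or equivalently evaluating the antiderivative F(x) = -9*x^5/5 - 5*x^3/3 - 3*x^2 at the endpoints):
  F(1) − F(−1) = -97/15 − (7/15) = -104/15.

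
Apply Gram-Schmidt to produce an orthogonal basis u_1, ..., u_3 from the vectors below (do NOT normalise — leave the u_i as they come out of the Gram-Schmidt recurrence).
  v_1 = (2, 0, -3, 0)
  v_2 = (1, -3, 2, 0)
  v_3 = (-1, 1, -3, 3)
Orthogonal basis:
  u_1 = (2, 0, -3, 0)
  u_2 = (21/13, -3, 14/13, 0)
  u_3 = (-90/83, -70/83, -60/83, 3)

Apply the Gram-Schmidt recurrence
  u_1 = v_1
  u_i = v_i − Σ_{j<i} ((v_i · u_j) / (u_j · u_j)) · u_j.

Step by step this gives:
  u_1 = (2, 0, -3, 0)
  u_2 = (21/13, -3, 14/13, 0)
  u_3 = (-90/83, -70/83, -60/83, 3)

Orthogonality check:
  u_2 · u_1 = 0 (should be 0)
  u_3 · u_1 = 0 (should be 0)
  u_3 · u_2 = 0 (should be 0)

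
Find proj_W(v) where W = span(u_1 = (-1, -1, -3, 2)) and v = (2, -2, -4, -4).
proj_W(v) = (-4/15, -4/15, -4/5, 8/15)

Set up U = [u_1 | ... | u_1] ∈ R^(4×1). The projector onto W = col(U) is P = U (U^T U)^(-1) U^T.
Compute U^T U =
  [15],
and U^T v = (4).
Solve U^T U · c = U^T v for the coefficients: c = (4/15). The projection is proj_W(v) = U c.
Check: (v - proj_W(v)) · u_1 = 0  (should be 0).
Result: proj_W(v) = (-4/15, -4/15, -4/5, 8/15).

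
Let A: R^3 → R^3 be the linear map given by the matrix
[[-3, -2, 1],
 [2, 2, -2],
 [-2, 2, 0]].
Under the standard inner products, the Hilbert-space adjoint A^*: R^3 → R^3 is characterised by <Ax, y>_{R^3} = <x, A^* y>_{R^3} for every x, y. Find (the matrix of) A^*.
A^* = A^T =
[[-3, 2, -2],
 [-2, 2, 2],
 [1, -2, 0]]

For real matrices with standard dot products, the defining identity <Ax, y> = <x, A^* y> gives (Ax)^T y = x^T (A^*) y, i.e. x^T A^T y = x^T (A^*) y. Since this holds for all x, y, we must have A^* = A^T. Therefore
A^* =
[[-3, 2, -2],
 [-2, 2, 2],
 [1, -2, 0]].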